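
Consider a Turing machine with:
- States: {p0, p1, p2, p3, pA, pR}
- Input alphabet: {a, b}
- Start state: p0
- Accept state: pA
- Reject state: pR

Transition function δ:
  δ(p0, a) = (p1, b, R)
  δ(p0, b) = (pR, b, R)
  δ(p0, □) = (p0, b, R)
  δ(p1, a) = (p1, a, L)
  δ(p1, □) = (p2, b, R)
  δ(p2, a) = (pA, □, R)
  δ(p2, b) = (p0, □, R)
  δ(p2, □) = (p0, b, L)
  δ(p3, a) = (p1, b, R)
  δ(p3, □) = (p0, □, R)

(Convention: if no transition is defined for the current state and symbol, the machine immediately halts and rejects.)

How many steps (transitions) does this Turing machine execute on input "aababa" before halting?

Execution trace:
Initial: [p0]aababa
Step 1: δ(p0, a) = (p1, b, R) → b[p1]ababa
Step 2: δ(p1, a) = (p1, a, L) → [p1]bababa

No transition is defined for δ(p1, b). By convention the machine halts and rejects.

The machine executed 2 steps before halting.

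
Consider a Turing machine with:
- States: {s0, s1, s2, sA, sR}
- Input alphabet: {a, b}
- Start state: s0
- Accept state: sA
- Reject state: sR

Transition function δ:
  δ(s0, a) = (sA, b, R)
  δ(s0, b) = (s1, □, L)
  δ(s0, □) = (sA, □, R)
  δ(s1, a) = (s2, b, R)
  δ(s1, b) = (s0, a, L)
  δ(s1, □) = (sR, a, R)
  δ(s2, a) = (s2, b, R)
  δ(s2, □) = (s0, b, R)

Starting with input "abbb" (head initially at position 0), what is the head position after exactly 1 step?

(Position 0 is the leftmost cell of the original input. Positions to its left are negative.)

Execution trace (head position shown):
Step 0: [s0]abbb  (head at position 0)
Step 1: move right → b[sA]bbb  (head at position 1)

After 1 step, the head is at position 1.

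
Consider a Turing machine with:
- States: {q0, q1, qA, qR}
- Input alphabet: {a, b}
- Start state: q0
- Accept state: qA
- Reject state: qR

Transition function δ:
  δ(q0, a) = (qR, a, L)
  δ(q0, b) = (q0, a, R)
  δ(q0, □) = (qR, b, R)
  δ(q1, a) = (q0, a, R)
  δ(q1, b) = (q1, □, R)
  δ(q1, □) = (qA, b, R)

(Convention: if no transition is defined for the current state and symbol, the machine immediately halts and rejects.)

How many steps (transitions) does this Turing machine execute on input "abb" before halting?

Execution trace:
Initial: [q0]abb
Step 1: δ(q0, a) = (qR, a, L) → [qR]□abb

The machine reaches the reject state qR and halts.

The machine executed 1 step before halting.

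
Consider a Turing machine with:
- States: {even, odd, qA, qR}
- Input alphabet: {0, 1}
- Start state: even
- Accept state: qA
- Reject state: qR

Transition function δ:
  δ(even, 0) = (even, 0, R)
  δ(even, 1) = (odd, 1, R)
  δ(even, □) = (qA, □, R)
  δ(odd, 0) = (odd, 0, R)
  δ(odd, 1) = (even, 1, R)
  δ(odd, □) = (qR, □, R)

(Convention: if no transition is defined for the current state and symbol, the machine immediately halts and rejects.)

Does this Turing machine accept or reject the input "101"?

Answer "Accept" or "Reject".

Execution trace:
Initial: [even]101
Step 1: δ(even, 1) = (odd, 1, R) → 1[odd]01
Step 2: δ(odd, 0) = (odd, 0, R) → 10[odd]1
Step 3: δ(odd, 1) = (even, 1, R) → 101[even]□
Step 4: δ(even, □) = (qA, □, R) → 101□[qA]□

The machine reaches the accept state qA and halts.

Answer: Accept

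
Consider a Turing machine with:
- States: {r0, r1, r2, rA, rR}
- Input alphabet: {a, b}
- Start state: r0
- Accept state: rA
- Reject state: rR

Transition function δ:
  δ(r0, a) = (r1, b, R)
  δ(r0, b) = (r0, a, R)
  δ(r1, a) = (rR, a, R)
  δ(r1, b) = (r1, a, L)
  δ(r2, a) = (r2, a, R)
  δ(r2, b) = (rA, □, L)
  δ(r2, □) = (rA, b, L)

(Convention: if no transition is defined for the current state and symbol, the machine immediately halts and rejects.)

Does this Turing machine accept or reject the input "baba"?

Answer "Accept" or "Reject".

Execution trace:
Initial: [r0]baba
Step 1: δ(r0, b) = (r0, a, R) → a[r0]aba
Step 2: δ(r0, a) = (r1, b, R) → ab[r1]ba
Step 3: δ(r1, b) = (r1, a, L) → a[r1]baa
Step 4: δ(r1, b) = (r1, a, L) → [r1]aaaa
Step 5: δ(r1, a) = (rR, a, R) → a[rR]aaa

The machine reaches the reject state rR and halts.

Answer: Reject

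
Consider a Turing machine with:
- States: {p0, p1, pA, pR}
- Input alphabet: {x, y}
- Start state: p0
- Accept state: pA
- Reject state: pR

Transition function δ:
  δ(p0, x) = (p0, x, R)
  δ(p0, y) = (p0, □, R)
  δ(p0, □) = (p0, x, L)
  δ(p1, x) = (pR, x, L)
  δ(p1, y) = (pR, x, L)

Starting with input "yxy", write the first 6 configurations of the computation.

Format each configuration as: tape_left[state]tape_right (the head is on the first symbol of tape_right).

Transitions applied:
Step 1: δ(p0, y) = (p0, □, R)
Step 2: δ(p0, x) = (p0, x, R)
Step 3: δ(p0, y) = (p0, □, R)
Step 4: δ(p0, □) = (p0, x, L)
Step 5: δ(p0, □) = (p0, x, L)

The first 6 configurations are:
[p0]yxy ⊢ □[p0]xy ⊢ □x[p0]y ⊢ □x□[p0]□ ⊢ □x[p0]□x ⊢ □[p0]xxx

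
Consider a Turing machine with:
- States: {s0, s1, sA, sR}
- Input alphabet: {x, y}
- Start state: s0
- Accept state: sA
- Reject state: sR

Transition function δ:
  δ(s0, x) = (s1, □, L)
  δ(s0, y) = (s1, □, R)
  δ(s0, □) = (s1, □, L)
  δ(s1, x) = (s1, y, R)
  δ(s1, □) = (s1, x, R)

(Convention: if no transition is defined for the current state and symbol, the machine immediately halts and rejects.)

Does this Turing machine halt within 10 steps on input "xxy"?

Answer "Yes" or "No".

Execution trace:
Initial: [s0]xxy
Step 1: δ(s0, x) = (s1, □, L) → [s1]□□xy
Step 2: δ(s1, □) = (s1, x, R) → x[s1]□xy
Step 3: δ(s1, □) = (s1, x, R) → xx[s1]xy
Step 4: δ(s1, x) = (s1, y, R) → xxy[s1]y

No transition is defined for δ(s1, y). By convention the machine halts and rejects.
The machine halted after 4 steps (within the 10-step bound).

Answer: Yes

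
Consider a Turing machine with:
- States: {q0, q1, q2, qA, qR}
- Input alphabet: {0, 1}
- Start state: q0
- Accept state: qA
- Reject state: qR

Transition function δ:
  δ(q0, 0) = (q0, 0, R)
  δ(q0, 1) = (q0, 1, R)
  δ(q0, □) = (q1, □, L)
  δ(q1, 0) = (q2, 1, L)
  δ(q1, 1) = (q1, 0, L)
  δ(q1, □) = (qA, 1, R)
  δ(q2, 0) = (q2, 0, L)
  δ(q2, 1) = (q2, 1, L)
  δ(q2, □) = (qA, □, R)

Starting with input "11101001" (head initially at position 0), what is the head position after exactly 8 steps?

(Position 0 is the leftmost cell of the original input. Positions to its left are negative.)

Execution trace (head position shown):
Step 0: [q0]11101001  (head at position 0)
Step 1: move right → 1[q0]1101001  (head at position 1)
Step 2: move right → 11[q0]101001  (head at position 2)
Step 3: move right → 111[q0]01001  (head at position 3)
Step 4: move right → 1110[q0]1001  (head at position 4)
Step 5: move right → 11101[q0]001  (head at position 5)
Step 6: move right → 111010[q0]01  (head at position 6)
Step 7: move right → 1110100[q0]1  (head at position 7)
Step 8: move right → 11101001[q0]□  (head at position 8)

After 8 steps, the head is at position 8.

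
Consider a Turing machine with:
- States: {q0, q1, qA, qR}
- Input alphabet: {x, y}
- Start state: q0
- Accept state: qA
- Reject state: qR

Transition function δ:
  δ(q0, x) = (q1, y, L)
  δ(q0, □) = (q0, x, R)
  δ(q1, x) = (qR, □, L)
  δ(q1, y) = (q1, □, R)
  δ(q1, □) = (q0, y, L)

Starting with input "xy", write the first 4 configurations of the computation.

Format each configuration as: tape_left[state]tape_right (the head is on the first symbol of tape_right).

Transitions applied:
Step 1: δ(q0, x) = (q1, y, L)
Step 2: δ(q1, □) = (q0, y, L)
Step 3: δ(q0, □) = (q0, x, R)

The first 4 configurations are:
[q0]xy ⊢ [q1]□yy ⊢ [q0]□yyy ⊢ x[q0]yyy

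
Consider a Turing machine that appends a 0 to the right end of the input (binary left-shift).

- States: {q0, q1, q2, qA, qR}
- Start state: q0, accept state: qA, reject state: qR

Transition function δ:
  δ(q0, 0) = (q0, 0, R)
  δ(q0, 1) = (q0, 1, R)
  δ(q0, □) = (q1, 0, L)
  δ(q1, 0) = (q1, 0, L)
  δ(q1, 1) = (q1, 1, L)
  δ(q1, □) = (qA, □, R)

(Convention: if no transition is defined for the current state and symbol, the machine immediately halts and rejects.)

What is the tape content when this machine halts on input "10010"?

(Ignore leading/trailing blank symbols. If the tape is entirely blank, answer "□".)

Execution trace:
Initial: [q0]10010
Step 1: δ(q0, 1) = (q0, 1, R) → 1[q0]0010
Step 2: δ(q0, 0) = (q0, 0, R) → 10[q0]010
Step 3: δ(q0, 0) = (q0, 0, R) → 100[q0]10
Step 4: δ(q0, 1) = (q0, 1, R) → 1001[q0]0
Step 5: δ(q0, 0) = (q0, 0, R) → 10010[q0]□
Step 6: δ(q0, □) = (q1, 0, L) → 1001[q1]00
Step 7: δ(q1, 0) = (q1, 0, L) → 100[q1]100
Step 8: δ(q1, 1) = (q1, 1, L) → 10[q1]0100
Step 9: δ(q1, 0) = (q1, 0, L) → 1[q1]00100
Step 10: δ(q1, 0) = (q1, 0, L) → [q1]100100
Step 11: δ(q1, 1) = (q1, 1, L) → [q1]□100100
Step 12: δ(q1, □) = (qA, □, R) → □[qA]100100

The machine reaches the accept state qA and halts.

Final tape (ignoring leading/trailing blanks): 100100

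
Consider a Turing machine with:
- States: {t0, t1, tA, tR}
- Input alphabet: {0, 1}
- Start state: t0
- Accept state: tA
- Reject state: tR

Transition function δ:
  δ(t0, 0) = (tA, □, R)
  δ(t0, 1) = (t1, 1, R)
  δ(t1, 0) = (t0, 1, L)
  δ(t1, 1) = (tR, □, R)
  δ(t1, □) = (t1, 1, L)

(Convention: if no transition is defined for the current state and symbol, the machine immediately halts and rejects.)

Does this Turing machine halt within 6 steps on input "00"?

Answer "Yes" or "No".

Execution trace:
Initial: [t0]00
Step 1: δ(t0, 0) = (tA, □, R) → □[tA]0

The machine reaches the accept state tA and halts.
The machine halted after 1 step (within the 6-step bound).

Answer: Yes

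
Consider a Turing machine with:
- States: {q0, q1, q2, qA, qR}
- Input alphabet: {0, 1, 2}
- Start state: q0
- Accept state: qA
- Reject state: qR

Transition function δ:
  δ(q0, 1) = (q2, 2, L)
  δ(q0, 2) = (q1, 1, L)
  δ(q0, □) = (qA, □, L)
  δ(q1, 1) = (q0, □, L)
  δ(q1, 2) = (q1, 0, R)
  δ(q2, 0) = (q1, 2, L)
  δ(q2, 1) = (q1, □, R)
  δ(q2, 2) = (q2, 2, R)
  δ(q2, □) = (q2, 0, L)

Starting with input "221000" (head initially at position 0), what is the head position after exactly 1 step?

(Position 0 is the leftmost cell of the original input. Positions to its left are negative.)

Execution trace (head position shown):
Step 0: [q0]221000  (head at position 0)
Step 1: move left → [q1]□121000  (head at position -1)

After 1 step, the head is at position -1.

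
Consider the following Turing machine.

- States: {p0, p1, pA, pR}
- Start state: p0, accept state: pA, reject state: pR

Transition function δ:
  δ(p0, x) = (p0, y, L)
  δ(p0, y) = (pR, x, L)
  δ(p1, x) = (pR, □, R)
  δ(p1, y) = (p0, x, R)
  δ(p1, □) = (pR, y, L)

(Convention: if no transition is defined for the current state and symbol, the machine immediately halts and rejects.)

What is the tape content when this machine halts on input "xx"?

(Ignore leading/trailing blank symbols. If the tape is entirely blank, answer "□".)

Execution trace:
Initial: [p0]xx
Step 1: δ(p0, x) = (p0, y, L) → [p0]□yx

No transition is defined for δ(p0, □). By convention the machine halts and rejects.

Final tape (ignoring leading/trailing blanks): yx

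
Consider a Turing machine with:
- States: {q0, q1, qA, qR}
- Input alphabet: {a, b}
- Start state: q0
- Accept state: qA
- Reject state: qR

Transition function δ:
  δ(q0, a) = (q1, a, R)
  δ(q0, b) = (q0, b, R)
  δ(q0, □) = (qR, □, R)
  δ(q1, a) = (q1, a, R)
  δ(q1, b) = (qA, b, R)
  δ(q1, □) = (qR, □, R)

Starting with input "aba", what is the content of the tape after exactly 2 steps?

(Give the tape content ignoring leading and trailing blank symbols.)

Execution trace:
Initial: [q0]aba
Step 1: δ(q0, a) = (q1, a, R) → a[q1]ba
Step 2: δ(q1, b) = (qA, b, R) → ab[qA]a

The machine reaches the accept state qA and halts.

After 2 steps, the tape (ignoring leading/trailing blanks) is: aba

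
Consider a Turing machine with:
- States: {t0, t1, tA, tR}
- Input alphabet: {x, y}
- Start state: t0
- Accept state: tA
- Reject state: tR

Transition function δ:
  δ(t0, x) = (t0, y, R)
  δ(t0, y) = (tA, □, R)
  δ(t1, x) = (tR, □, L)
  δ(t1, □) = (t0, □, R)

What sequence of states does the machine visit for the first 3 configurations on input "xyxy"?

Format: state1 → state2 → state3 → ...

Execution trace:
Initial: [t0]xyxy
Step 1: δ(t0, x) = (t0, y, R) → y[t0]yxy
Step 2: δ(t0, y) = (tA, □, R) → y□[tA]xy

The machine reaches the accept state tA and halts.

State sequence: t0 → t0 → tA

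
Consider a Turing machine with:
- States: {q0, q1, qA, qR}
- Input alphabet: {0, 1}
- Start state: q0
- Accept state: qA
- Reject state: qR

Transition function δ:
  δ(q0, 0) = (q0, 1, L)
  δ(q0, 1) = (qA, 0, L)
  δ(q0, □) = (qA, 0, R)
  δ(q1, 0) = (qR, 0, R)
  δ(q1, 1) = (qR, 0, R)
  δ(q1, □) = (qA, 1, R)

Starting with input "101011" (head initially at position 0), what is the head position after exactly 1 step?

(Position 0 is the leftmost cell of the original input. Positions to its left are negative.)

Execution trace (head position shown):
Step 0: [q0]101011  (head at position 0)
Step 1: move left → [qA]□001011  (head at position -1)

After 1 step, the head is at position -1.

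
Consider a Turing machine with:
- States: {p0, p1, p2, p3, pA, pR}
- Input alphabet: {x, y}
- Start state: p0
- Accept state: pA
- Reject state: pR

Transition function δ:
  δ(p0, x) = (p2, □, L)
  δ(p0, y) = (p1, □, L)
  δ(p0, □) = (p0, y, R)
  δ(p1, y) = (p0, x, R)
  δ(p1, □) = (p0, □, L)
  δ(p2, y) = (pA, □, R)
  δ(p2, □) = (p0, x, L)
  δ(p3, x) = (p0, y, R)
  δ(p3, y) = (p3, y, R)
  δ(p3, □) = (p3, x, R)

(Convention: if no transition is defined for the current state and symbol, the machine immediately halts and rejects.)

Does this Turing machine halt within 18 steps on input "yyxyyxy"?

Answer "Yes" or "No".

Execution trace:
Initial: [p0]yyxyyxy
Step 1: δ(p0, y) = (p1, □, L) → [p1]□□yxyyxy
Step 2: δ(p1, □) = (p0, □, L) → [p0]□□□yxyyxy
Step 3: δ(p0, □) = (p0, y, R) → y[p0]□□yxyyxy
Step 4: δ(p0, □) = (p0, y, R) → yy[p0]□yxyyxy
Step 5: δ(p0, □) = (p0, y, R) → yyy[p0]yxyyxy
Step 6: δ(p0, y) = (p1, □, L) → yy[p1]y□xyyxy
Step 7: δ(p1, y) = (p0, x, R) → yyx[p0]□xyyxy
Step 8: δ(p0, □) = (p0, y, R) → yyxy[p0]xyyxy
Step 9: δ(p0, x) = (p2, □, L) → yyx[p2]y□yyxy
Step 10: δ(p2, y) = (pA, □, R) → yyx□[pA]□yyxy

The machine reaches the accept state pA and halts.
The machine halted after 10 steps (within the 18-step bound).

Answer: Yes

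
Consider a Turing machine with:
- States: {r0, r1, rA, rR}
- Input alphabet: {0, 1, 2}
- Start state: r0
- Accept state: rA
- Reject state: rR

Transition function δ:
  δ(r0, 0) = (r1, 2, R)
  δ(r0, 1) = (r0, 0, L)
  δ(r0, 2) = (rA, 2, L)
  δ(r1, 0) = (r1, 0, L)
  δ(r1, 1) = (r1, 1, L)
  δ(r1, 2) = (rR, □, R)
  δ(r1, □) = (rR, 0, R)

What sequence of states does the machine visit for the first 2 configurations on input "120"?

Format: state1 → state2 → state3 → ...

Execution trace:
Initial: [r0]120
Step 1: δ(r0, 1) = (r0, 0, L) → [r0]□020

No transition is defined for δ(r0, □). By convention the machine halts and rejects.

State sequence: r0 → r0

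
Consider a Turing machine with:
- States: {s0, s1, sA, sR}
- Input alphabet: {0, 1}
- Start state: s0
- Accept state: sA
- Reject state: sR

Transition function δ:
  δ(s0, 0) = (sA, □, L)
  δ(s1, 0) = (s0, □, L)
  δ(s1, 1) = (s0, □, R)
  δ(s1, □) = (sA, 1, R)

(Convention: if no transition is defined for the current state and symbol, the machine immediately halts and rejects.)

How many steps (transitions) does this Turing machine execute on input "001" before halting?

Execution trace:
Initial: [s0]001
Step 1: δ(s0, 0) = (sA, □, L) → [sA]□□01

The machine reaches the accept state sA and halts.

The machine executed 1 step before halting.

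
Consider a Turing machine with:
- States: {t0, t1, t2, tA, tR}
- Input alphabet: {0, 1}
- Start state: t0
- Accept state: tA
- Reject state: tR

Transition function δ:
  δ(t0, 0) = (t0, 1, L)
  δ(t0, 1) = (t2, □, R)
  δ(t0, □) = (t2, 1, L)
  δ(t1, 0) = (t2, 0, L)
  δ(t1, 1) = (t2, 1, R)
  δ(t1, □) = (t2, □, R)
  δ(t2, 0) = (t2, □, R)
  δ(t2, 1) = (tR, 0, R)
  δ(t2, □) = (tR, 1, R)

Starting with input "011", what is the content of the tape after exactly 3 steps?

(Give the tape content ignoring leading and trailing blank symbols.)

Execution trace:
Initial: [t0]011
Step 1: δ(t0, 0) = (t0, 1, L) → [t0]□111
Step 2: δ(t0, □) = (t2, 1, L) → [t2]□1111
Step 3: δ(t2, □) = (tR, 1, R) → 1[tR]1111

The machine reaches the reject state tR and halts.

After 3 steps, the tape (ignoring leading/trailing blanks) is: 11111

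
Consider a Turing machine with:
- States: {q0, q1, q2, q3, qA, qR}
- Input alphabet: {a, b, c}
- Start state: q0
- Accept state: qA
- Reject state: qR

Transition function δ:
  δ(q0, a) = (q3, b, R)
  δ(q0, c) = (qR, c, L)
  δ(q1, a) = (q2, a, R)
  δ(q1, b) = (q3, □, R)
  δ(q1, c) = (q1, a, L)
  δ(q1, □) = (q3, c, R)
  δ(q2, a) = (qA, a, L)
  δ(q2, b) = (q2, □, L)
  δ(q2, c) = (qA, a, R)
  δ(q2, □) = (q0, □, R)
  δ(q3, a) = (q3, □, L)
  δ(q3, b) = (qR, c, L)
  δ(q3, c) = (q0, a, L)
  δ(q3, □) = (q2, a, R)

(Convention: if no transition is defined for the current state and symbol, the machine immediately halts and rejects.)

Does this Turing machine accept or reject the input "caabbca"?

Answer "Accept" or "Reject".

Execution trace:
Initial: [q0]caabbca
Step 1: δ(q0, c) = (qR, c, L) → [qR]□caabbca

The machine reaches the reject state qR and halts.

Answer: Reject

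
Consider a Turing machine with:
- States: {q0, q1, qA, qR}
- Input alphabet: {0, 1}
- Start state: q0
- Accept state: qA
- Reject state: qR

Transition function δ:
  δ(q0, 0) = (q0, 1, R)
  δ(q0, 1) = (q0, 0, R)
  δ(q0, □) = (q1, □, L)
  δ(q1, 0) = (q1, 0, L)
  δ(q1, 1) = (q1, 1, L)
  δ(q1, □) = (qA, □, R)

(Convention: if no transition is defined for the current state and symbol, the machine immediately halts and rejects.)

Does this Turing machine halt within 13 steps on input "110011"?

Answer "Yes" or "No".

Execution trace:
Initial: [q0]110011
Step 1: δ(q0, 1) = (q0, 0, R) → 0[q0]10011
Step 2: δ(q0, 1) = (q0, 0, R) → 00[q0]0011
Step 3: δ(q0, 0) = (q0, 1, R) → 001[q0]011
Step 4: δ(q0, 0) = (q0, 1, R) → 0011[q0]11
Step 5: δ(q0, 1) = (q0, 0, R) → 00110[q0]1
Step 6: δ(q0, 1) = (q0, 0, R) → 001100[q0]□
Step 7: δ(q0, □) = (q1, □, L) → 00110[q1]0□
Step 8: δ(q1, 0) = (q1, 0, L) → 0011[q1]00□
Step 9: δ(q1, 0) = (q1, 0, L) → 001[q1]100□
Step 10: δ(q1, 1) = (q1, 1, L) → 00[q1]1100□
Step 11: δ(q1, 1) = (q1, 1, L) → 0[q1]01100□
Step 12: δ(q1, 0) = (q1, 0, L) → [q1]001100□
Step 13: δ(q1, 0) = (q1, 0, L) → [q1]□001100□

The machine has not reached a halting state after 13 steps.
The machine did not halt within the 13-step bound.

Answer: No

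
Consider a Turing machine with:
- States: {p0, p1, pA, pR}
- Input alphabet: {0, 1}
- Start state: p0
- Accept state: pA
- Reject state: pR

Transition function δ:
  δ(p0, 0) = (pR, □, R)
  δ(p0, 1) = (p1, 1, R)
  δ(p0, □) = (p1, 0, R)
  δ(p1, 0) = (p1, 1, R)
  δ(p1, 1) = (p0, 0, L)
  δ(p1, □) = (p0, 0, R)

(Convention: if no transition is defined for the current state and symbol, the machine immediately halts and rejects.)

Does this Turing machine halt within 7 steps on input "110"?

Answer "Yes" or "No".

Execution trace:
Initial: [p0]110
Step 1: δ(p0, 1) = (p1, 1, R) → 1[p1]10
Step 2: δ(p1, 1) = (p0, 0, L) → [p0]100
Step 3: δ(p0, 1) = (p1, 1, R) → 1[p1]00
Step 4: δ(p1, 0) = (p1, 1, R) → 11[p1]0
Step 5: δ(p1, 0) = (p1, 1, R) → 111[p1]□
Step 6: δ(p1, □) = (p0, 0, R) → 1110[p0]□
Step 7: δ(p0, □) = (p1, 0, R) → 11100[p1]□

The machine has not reached a halting state after 7 steps.
The machine did not halt within the 7-step bound.

Answer: No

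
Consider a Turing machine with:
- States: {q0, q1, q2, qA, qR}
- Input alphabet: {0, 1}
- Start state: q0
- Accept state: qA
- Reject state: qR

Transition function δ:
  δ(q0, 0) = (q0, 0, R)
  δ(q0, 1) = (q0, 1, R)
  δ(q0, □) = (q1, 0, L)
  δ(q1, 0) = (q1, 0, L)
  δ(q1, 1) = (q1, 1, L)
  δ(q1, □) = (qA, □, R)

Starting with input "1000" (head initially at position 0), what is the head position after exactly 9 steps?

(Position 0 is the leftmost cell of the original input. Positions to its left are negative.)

Execution trace (head position shown):
Step 0: [q0]1000  (head at position 0)
Step 1: move right → 1[q0]000  (head at position 1)
Step 2: move right → 10[q0]00  (head at position 2)
Step 3: move right → 100[q0]0  (head at position 3)
Step 4: move right → 1000[q0]□  (head at position 4)
Step 5: move left → 100[q1]00  (head at position 3)
Step 6: move left → 10[q1]000  (head at position 2)
Step 7: move left → 1[q1]0000  (head at position 1)
Step 8: move left → [q1]10000  (head at position 0)
Step 9: move left → [q1]□10000  (head at position -1)

After 9 steps, the head is at position -1.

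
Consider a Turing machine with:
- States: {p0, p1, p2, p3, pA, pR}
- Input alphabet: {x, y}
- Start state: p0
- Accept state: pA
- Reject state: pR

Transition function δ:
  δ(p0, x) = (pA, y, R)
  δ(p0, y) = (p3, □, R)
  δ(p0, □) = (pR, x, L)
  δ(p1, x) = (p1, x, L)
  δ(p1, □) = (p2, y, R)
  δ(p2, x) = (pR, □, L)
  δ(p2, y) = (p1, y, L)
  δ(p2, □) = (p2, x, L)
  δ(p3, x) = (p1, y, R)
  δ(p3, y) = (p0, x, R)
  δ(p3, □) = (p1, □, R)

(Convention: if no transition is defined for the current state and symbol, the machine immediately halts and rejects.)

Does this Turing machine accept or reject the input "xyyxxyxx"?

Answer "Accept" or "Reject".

Execution trace:
Initial: [p0]xyyxxyxx
Step 1: δ(p0, x) = (pA, y, R) → y[pA]yyxxyxx

The machine reaches the accept state pA and halts.

Answer: Accept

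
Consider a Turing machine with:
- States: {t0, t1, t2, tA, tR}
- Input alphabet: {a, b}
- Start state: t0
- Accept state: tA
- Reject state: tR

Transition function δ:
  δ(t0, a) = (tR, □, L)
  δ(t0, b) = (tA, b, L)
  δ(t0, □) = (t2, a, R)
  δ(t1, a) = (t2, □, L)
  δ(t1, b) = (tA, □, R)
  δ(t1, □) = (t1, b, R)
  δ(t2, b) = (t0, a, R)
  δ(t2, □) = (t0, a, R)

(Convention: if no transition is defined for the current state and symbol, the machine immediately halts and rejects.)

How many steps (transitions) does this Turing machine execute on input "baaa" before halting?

Execution trace:
Initial: [t0]baaa
Step 1: δ(t0, b) = (tA, b, L) → [tA]□baaa

The machine reaches the accept state tA and halts.

The machine executed 1 step before halting.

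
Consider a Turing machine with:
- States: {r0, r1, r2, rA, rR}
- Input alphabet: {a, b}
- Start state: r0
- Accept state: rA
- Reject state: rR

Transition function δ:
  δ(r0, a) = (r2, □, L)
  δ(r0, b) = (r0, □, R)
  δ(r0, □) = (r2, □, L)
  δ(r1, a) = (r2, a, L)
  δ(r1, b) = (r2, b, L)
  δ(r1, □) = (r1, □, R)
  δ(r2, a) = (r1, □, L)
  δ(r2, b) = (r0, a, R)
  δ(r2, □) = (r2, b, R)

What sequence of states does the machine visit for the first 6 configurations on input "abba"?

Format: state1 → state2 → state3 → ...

Execution trace:
Initial: [r0]abba
Step 1: δ(r0, a) = (r2, □, L) → [r2]□□bba
Step 2: δ(r2, □) = (r2, b, R) → b[r2]□bba
Step 3: δ(r2, □) = (r2, b, R) → bb[r2]bba
Step 4: δ(r2, b) = (r0, a, R) → bba[r0]ba
Step 5: δ(r0, b) = (r0, □, R) → bba□[r0]a

State sequence: r0 → r2 → r2 → r2 → r0 → r0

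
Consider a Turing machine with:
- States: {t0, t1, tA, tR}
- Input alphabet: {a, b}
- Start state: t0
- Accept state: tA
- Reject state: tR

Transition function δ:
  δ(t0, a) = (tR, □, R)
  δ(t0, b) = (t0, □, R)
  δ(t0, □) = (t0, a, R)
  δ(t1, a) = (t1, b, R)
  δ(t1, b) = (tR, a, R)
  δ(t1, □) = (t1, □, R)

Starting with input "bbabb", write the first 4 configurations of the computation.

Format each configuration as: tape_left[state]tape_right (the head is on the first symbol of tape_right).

Transitions applied:
Step 1: δ(t0, b) = (t0, □, R)
Step 2: δ(t0, b) = (t0, □, R)
Step 3: δ(t0, a) = (tR, □, R)

The first 4 configurations are:
[t0]bbabb ⊢ □[t0]babb ⊢ □□[t0]abb ⊢ □□□[tR]bb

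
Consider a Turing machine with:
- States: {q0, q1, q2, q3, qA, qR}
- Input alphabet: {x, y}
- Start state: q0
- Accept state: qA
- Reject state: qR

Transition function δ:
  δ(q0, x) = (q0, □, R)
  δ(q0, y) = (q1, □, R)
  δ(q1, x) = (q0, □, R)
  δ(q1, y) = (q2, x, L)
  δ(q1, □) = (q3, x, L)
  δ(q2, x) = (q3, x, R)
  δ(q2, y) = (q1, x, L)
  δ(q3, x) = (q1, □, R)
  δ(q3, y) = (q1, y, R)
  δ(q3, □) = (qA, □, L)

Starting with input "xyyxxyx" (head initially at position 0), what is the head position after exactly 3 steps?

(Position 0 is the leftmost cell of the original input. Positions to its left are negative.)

Execution trace (head position shown):
Step 0: [q0]xyyxxyx  (head at position 0)
Step 1: move right → □[q0]yyxxyx  (head at position 1)
Step 2: move right → □□[q1]yxxyx  (head at position 2)
Step 3: move left → □[q2]□xxxyx  (head at position 1)

After 3 steps, the head is at position 1.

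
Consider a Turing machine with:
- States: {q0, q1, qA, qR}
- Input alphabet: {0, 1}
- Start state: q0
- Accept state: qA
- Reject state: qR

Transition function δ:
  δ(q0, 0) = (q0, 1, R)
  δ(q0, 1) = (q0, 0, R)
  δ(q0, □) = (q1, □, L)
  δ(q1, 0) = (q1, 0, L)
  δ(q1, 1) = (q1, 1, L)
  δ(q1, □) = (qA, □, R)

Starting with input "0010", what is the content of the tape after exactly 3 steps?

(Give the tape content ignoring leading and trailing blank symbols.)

Execution trace:
Initial: [q0]0010
Step 1: δ(q0, 0) = (q0, 1, R) → 1[q0]010
Step 2: δ(q0, 0) = (q0, 1, R) → 11[q0]10
Step 3: δ(q0, 1) = (q0, 0, R) → 110[q0]0

After 3 steps, the tape (ignoring leading/trailing blanks) is: 1100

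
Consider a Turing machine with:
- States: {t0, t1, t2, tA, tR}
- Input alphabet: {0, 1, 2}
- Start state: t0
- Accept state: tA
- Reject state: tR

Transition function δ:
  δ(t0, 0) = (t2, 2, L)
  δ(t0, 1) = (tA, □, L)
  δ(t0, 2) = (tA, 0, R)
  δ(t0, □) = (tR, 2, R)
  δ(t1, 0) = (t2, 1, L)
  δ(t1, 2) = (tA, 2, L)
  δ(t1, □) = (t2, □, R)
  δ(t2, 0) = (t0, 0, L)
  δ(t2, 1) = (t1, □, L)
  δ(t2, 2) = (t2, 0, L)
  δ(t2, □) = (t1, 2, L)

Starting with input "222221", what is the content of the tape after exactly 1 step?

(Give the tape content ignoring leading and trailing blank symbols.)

Execution trace:
Initial: [t0]222221
Step 1: δ(t0, 2) = (tA, 0, R) → 0[tA]22221

The machine reaches the accept state tA and halts.

After 1 step, the tape (ignoring leading/trailing blanks) is: 022221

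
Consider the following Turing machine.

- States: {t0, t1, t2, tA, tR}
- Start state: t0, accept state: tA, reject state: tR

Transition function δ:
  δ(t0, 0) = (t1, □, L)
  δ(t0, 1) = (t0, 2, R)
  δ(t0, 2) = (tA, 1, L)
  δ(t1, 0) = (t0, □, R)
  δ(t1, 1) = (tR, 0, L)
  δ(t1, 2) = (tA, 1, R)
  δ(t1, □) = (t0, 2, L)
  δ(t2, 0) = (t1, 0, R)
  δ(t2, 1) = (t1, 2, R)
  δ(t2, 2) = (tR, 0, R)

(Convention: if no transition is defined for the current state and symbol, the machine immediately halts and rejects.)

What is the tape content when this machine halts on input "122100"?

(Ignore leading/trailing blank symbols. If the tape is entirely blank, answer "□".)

Execution trace:
Initial: [t0]122100
Step 1: δ(t0, 1) = (t0, 2, R) → 2[t0]22100
Step 2: δ(t0, 2) = (tA, 1, L) → [tA]212100

The machine reaches the accept state tA and halts.

Final tape (ignoring leading/trailing blanks): 212100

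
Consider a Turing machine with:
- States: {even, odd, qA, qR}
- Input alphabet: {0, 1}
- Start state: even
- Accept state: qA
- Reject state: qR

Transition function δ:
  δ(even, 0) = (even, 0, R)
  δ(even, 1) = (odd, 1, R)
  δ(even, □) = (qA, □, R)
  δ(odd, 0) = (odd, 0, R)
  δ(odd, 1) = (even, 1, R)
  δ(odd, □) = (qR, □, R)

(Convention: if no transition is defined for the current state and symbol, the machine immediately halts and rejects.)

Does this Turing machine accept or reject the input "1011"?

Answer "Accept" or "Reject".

Execution trace:
Initial: [even]1011
Step 1: δ(even, 1) = (odd, 1, R) → 1[odd]011
Step 2: δ(odd, 0) = (odd, 0, R) → 10[odd]11
Step 3: δ(odd, 1) = (even, 1, R) → 101[even]1
Step 4: δ(even, 1) = (odd, 1, R) → 1011[odd]□
Step 5: δ(odd, □) = (qR, □, R) → 1011□[qR]□

The machine reaches the reject state qR and halts.

Answer: Reject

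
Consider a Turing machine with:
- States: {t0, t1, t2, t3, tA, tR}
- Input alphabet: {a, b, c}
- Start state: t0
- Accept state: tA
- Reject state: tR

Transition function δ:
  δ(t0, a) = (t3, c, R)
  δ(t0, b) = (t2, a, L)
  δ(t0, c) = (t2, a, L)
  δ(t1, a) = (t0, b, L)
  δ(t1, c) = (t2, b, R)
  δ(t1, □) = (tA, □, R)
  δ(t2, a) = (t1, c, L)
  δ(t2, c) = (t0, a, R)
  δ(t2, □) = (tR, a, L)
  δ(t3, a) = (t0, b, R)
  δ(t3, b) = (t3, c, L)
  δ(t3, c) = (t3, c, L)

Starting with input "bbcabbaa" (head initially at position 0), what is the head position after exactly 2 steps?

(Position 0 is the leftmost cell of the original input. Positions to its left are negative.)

Execution trace (head position shown):
Step 0: [t0]bbcabbaa  (head at position 0)
Step 1: move left → [t2]□abcabbaa  (head at position -1)
Step 2: move left → [tR]□aabcabbaa  (head at position -2)

After 2 steps, the head is at position -2.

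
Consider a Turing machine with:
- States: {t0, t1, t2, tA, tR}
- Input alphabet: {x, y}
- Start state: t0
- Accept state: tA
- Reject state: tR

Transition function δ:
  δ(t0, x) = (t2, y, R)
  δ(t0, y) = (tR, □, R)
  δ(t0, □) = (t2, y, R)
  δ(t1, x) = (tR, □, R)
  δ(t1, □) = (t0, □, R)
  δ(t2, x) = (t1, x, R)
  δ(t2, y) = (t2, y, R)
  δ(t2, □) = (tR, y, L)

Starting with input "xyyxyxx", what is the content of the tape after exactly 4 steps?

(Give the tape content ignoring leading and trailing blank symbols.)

Execution trace:
Initial: [t0]xyyxyxx
Step 1: δ(t0, x) = (t2, y, R) → y[t2]yyxyxx
Step 2: δ(t2, y) = (t2, y, R) → yy[t2]yxyxx
Step 3: δ(t2, y) = (t2, y, R) → yyy[t2]xyxx
Step 4: δ(t2, x) = (t1, x, R) → yyyx[t1]yxx

No transition is defined for δ(t1, y). By convention the machine halts and rejects.

After 4 steps, the tape (ignoring leading/trailing blanks) is: yyyxyxx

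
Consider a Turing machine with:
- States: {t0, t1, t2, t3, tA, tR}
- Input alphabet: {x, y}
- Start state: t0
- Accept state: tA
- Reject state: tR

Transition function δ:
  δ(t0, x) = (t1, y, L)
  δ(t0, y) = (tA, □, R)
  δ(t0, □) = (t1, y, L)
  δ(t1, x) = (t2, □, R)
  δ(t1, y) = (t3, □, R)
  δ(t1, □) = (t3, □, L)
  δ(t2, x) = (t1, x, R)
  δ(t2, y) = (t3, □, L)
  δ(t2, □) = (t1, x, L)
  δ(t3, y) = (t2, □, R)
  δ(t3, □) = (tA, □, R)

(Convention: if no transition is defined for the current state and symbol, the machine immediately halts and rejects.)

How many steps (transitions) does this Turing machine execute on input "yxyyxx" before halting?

Execution trace:
Initial: [t0]yxyyxx
Step 1: δ(t0, y) = (tA, □, R) → □[tA]xyyxx

The machine reaches the accept state tA and halts.

The machine executed 1 step before halting.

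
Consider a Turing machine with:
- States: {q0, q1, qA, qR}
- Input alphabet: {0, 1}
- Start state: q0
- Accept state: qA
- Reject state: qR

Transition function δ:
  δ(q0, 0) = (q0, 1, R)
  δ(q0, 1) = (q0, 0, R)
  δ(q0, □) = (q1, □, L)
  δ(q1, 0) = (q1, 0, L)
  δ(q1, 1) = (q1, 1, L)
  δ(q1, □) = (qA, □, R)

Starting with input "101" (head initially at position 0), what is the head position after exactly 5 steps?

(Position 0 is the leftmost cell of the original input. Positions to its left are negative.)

Execution trace (head position shown):
Step 0: [q0]101  (head at position 0)
Step 1: move right → 0[q0]01  (head at position 1)
Step 2: move right → 01[q0]1  (head at position 2)
Step 3: move right → 010[q0]□  (head at position 3)
Step 4: move left → 01[q1]0□  (head at position 2)
Step 5: move left → 0[q1]10□  (head at position 1)

After 5 steps, the head is at position 1.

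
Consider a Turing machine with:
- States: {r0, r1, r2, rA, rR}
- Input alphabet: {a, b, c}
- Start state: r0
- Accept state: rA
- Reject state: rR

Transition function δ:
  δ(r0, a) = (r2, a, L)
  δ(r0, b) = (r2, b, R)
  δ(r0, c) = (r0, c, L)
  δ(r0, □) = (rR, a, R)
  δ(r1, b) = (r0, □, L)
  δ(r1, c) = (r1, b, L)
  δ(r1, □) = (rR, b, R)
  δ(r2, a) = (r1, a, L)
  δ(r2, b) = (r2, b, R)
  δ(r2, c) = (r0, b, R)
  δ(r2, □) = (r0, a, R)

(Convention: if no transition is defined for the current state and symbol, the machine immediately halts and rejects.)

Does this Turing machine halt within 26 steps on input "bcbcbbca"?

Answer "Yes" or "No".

Execution trace:
Initial: [r0]bcbcbbca
Step 1: δ(r0, b) = (r2, b, R) → b[r2]cbcbbca
Step 2: δ(r2, c) = (r0, b, R) → bb[r0]bcbbca
Step 3: δ(r0, b) = (r2, b, R) → bbb[r2]cbbca
Step 4: δ(r2, c) = (r0, b, R) → bbbb[r0]bbca
Step 5: δ(r0, b) = (r2, b, R) → bbbbb[r2]bca
Step 6: δ(r2, b) = (r2, b, R) → bbbbbb[r2]ca
Step 7: δ(r2, c) = (r0, b, R) → bbbbbbb[r0]a
Step 8: δ(r0, a) = (r2, a, L) → bbbbbb[r2]ba
Step 9: δ(r2, b) = (r2, b, R) → bbbbbbb[r2]a
Step 10: δ(r2, a) = (r1, a, L) → bbbbbb[r1]ba
Step 11: δ(r1, b) = (r0, □, L) → bbbbb[r0]b□a
Step 12: δ(r0, b) = (r2, b, R) → bbbbbb[r2]□a
Step 13: δ(r2, □) = (r0, a, R) → bbbbbba[r0]a
Step 14: δ(r0, a) = (r2, a, L) → bbbbbb[r2]aa
Step 15: δ(r2, a) = (r1, a, L) → bbbbb[r1]baa
Step 16: δ(r1, b) = (r0, □, L) → bbbb[r0]b□aa
Step 17: δ(r0, b) = (r2, b, R) → bbbbb[r2]□aa
Step 18: δ(r2, □) = (r0, a, R) → bbbbba[r0]aa
Step 19: δ(r0, a) = (r2, a, L) → bbbbb[r2]aaa
Step 20: δ(r2, a) = (r1, a, L) → bbbb[r1]baaa
Step 21: δ(r1, b) = (r0, □, L) → bbb[r0]b□aaa
Step 22: δ(r0, b) = (r2, b, R) → bbbb[r2]□aaa
Step 23: δ(r2, □) = (r0, a, R) → bbbba[r0]aaa
Step 24: δ(r0, a) = (r2, a, L) → bbbb[r2]aaaa
Step 25: δ(r2, a) = (r1, a, L) → bbb[r1]baaaa
Step 26: δ(r1, b) = (r0, □, L) → bb[r0]b□aaaa

The machine has not reached a halting state after 26 steps.
The machine did not halt within the 26-step bound.

Answer: No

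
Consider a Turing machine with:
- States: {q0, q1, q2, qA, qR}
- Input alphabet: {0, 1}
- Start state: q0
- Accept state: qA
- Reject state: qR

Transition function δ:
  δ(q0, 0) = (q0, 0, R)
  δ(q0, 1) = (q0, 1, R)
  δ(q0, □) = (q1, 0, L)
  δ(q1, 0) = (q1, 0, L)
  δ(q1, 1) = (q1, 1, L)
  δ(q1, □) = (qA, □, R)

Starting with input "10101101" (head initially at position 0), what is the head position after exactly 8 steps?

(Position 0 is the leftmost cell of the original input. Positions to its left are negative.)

Execution trace (head position shown):
Step 0: [q0]10101101  (head at position 0)
Step 1: move right → 1[q0]0101101  (head at position 1)
Step 2: move right → 10[q0]101101  (head at position 2)
Step 3: move right → 101[q0]01101  (head at position 3)
Step 4: move right → 1010[q0]1101  (head at position 4)
Step 5: move right → 10101[q0]101  (head at position 5)
Step 6: move right → 101011[q0]01  (head at position 6)
Step 7: move right → 1010110[q0]1  (head at position 7)
Step 8: move right → 10101101[q0]□  (head at position 8)

After 8 steps, the head is at position 8.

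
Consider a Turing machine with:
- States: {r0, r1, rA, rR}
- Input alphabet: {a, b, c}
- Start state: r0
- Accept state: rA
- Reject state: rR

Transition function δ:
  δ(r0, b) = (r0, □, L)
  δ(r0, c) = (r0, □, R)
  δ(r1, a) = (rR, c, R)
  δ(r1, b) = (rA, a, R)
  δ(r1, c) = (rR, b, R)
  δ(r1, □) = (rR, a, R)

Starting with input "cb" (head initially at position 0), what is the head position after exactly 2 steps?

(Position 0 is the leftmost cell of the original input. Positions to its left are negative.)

Execution trace (head position shown):
Step 0: [r0]cb  (head at position 0)
Step 1: move right → □[r0]b  (head at position 1)
Step 2: move left → [r0]□□  (head at position 0)

After 2 steps, the head is at position 0.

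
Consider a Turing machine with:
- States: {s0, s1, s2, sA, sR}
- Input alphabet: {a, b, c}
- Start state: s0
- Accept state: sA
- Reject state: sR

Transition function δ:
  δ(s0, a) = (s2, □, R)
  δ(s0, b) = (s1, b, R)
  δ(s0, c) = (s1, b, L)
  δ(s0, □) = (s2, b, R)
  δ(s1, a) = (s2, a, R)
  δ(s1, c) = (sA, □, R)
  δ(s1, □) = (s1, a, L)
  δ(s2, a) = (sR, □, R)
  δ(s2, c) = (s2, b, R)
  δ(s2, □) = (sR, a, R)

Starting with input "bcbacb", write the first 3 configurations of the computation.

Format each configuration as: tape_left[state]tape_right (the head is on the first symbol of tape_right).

Transitions applied:
Step 1: δ(s0, b) = (s1, b, R)
Step 2: δ(s1, c) = (sA, □, R)

The first 3 configurations are:
[s0]bcbacb ⊢ b[s1]cbacb ⊢ b□[sA]bacb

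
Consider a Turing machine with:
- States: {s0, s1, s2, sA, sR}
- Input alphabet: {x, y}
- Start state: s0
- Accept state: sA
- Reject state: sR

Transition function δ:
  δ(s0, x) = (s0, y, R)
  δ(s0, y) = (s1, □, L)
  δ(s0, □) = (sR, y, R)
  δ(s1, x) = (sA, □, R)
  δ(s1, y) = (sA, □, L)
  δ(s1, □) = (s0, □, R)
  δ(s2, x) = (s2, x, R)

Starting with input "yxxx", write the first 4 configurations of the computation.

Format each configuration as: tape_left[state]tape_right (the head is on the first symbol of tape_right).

Transitions applied:
Step 1: δ(s0, y) = (s1, □, L)
Step 2: δ(s1, □) = (s0, □, R)
Step 3: δ(s0, □) = (sR, y, R)

The first 4 configurations are:
[s0]yxxx ⊢ [s1]□□xxx ⊢ □[s0]□xxx ⊢ □y[sR]xxx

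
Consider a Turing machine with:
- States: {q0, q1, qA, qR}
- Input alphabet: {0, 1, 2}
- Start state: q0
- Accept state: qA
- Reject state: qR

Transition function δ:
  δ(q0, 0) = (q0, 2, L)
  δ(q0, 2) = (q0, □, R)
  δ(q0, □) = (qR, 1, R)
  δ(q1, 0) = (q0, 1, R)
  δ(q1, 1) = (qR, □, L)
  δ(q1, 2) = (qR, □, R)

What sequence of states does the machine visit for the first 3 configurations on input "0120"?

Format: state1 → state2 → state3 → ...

Execution trace:
Initial: [q0]0120
Step 1: δ(q0, 0) = (q0, 2, L) → [q0]□2120
Step 2: δ(q0, □) = (qR, 1, R) → 1[qR]2120

The machine reaches the reject state qR and halts.

State sequence: q0 → q0 → qR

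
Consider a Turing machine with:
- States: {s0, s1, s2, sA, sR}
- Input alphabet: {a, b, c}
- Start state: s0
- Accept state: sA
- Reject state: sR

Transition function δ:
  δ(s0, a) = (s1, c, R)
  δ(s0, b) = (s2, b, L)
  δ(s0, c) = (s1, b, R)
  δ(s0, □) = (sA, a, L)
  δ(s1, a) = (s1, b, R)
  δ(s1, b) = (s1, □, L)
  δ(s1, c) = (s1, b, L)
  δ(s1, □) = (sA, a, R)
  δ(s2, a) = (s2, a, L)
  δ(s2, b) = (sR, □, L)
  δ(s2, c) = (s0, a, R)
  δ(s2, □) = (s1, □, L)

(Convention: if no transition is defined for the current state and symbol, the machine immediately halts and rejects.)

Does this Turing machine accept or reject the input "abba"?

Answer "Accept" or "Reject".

Execution trace:
Initial: [s0]abba
Step 1: δ(s0, a) = (s1, c, R) → c[s1]bba
Step 2: δ(s1, b) = (s1, □, L) → [s1]c□ba
Step 3: δ(s1, c) = (s1, b, L) → [s1]□b□ba
Step 4: δ(s1, □) = (sA, a, R) → a[sA]b□ba

The machine reaches the accept state sA and halts.

Answer: Accept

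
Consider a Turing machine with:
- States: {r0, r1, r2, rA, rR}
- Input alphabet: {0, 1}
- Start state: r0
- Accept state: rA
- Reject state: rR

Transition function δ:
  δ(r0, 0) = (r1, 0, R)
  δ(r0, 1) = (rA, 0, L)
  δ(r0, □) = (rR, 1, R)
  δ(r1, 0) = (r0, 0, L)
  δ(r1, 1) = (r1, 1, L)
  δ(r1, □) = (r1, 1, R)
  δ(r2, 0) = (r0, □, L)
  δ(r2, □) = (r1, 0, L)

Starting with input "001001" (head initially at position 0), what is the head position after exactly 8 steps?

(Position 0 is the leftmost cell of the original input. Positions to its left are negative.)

Execution trace (head position shown):
Step 0: [r0]001001  (head at position 0)
Step 1: move right → 0[r1]01001  (head at position 1)
Step 2: move left → [r0]001001  (head at position 0)
Step 3: move right → 0[r1]01001  (head at position 1)
Step 4: move left → [r0]001001  (head at position 0)
Step 5: move right → 0[r1]01001  (head at position 1)
Step 6: move left → [r0]001001  (head at position 0)
Step 7: move right → 0[r1]01001  (head at position 1)
Step 8: move left → [r0]001001  (head at position 0)

After 8 steps, the head is at position 0.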